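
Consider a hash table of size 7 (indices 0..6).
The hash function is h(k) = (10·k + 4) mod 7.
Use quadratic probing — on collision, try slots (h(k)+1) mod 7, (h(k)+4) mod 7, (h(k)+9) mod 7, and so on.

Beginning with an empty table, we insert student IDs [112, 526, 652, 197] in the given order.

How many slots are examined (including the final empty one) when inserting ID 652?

112: h=4 -> slot 4
526: h=0 -> slot 0
652: h=0, probe 0,1 -> slot 1
197: h=0, probe 0,1,4,2 -> slot 2
Table: [526, 652, 197, ., 112, ., .]

2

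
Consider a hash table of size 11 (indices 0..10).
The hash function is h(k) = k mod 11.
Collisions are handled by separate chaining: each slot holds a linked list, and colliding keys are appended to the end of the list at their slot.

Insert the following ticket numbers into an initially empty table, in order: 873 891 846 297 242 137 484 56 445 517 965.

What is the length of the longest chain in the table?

5

Insert 873: h=4, bucket 4 empty -> new chain.
Insert 891: h=0, bucket 0 empty -> new chain.
Insert 846: h=10, bucket 10 empty -> new chain.
Insert 297: h=0, bucket 0 nonempty -> append to chain.
Insert 242: h=0, bucket 0 nonempty -> append to chain.
Insert 137: h=5, bucket 5 empty -> new chain.
Insert 484: h=0, bucket 0 nonempty -> append to chain.
Insert 56: h=1, bucket 1 empty -> new chain.
Insert 445: h=5, bucket 5 nonempty -> append to chain.
Insert 517: h=0, bucket 0 nonempty -> append to chain.
Insert 965: h=8, bucket 8 empty -> new chain.
Final buckets:
0: 891 -> 297 -> 242 -> 484 -> 517
1: 56
2: —
3: —
4: 873
5: 137 -> 445
6: —
7: —
8: 965
9: —
10: 846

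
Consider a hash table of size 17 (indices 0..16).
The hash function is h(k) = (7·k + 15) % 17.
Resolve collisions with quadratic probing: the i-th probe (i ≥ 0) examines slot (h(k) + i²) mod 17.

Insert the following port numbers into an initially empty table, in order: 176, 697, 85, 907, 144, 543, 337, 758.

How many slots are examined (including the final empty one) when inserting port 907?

2

Insert 176: h=6, slot 6 empty → index 6.
Insert 697: h=15, slot 15 empty → index 15.
Insert 85: h=15, slot 15 occupied → index 16.
Insert 907: h=6, slot 6 occupied → index 7.
Insert 144: h=3, slot 3 empty → index 3.
Insert 543: h=8, slot 8 empty → index 8.
Insert 337: h=11, slot 11 empty → index 11.
Insert 758: h=0, slot 0 empty → index 0.
Table: [758, _, _, 144, _, _, 176, 907, 543, _, _, 337, _, _, _, 697, 85]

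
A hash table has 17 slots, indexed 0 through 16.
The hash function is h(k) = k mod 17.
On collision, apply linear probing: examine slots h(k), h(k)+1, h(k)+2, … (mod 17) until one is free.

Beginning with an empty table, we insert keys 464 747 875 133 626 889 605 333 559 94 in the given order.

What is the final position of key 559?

Insert 464: h=5, slot 5 empty → index 5.
Insert 747: h=16, slot 16 empty → index 16.
Insert 875: h=8, slot 8 empty → index 8.
Insert 133: h=14, slot 14 empty → index 14.
Insert 626: h=14, slot 14 occupied → index 15.
Insert 889: h=5, slot 5 occupied → index 6.
Insert 605: h=10, slot 10 empty → index 10.
Insert 333: h=10, slot 10 occupied → index 11.
Insert 559: h=15, slots 15,16 occupied → index 0.
Insert 94: h=9, slot 9 empty → index 9.
Table: [559, _, _, _, _, 464, 889, _, 875, 94, 605, 333, _, _, 133, 626, 747]

0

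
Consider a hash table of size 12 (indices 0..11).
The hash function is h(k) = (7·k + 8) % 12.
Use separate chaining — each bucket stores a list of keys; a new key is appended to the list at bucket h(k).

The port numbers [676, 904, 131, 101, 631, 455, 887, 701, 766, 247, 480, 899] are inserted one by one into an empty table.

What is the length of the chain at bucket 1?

676 -> bucket 0
904 -> bucket 0 (collision)
131 -> bucket 1
101 -> bucket 7
631 -> bucket 9
455 -> bucket 1 (collision)
887 -> bucket 1 (collision)
701 -> bucket 7 (collision)
766 -> bucket 6
247 -> bucket 9 (collision)
480 -> bucket 8
899 -> bucket 1 (collision)
Final buckets:
0: 676 -> 904
1: 131 -> 455 -> 887 -> 899
2: .
3: .
4: .
5: .
6: 766
7: 101 -> 701
8: 480
9: 631 -> 247
10: .
11: .

4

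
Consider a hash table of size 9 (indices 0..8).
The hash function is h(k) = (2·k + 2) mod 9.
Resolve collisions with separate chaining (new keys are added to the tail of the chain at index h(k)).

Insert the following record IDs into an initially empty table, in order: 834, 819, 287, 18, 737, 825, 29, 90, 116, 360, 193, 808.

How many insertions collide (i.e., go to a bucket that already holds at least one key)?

834 → bucket 5
819 → bucket 2
287 → bucket 0
18 → bucket 2 (collision)
737 → bucket 0 (collision)
825 → bucket 5 (collision)
29 → bucket 6
90 → bucket 2 (collision)
116 → bucket 0 (collision)
360 → bucket 2 (collision)
193 → bucket 1
808 → bucket 7
Final buckets:
0: 287 -> 737 -> 116
1: 193
2: 819 -> 18 -> 90 -> 360
3: ∅
4: ∅
5: 834 -> 825
6: 29
7: 808
8: ∅

6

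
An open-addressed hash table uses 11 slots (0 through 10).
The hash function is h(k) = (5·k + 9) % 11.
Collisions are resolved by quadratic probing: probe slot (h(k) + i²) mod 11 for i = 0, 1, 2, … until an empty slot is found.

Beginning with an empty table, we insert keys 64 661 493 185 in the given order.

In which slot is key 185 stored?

8

64 hashes to 10; slot 10 is free -> place at 10.
661 hashes to 3; slot 3 is free -> place at 3.
493 hashes to 10; 10 taken -> place at 0.
185 hashes to 10; 10,0,3 taken -> place at 8.
Table: [493, -, -, 661, -, -, -, -, 185, -, 64]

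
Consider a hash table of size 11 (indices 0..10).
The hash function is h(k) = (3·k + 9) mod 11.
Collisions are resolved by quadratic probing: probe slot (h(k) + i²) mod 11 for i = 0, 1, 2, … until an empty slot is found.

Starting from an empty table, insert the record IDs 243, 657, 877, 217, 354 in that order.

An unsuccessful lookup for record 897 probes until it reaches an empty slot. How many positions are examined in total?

2

Insert 243: h=1, slot 1 empty → index 1.
Insert 657: h=0, slot 0 empty → index 0.
Insert 877: h=0, slots 0,1 occupied → index 4.
Insert 217: h=0, slots 0,1,4 occupied → index 9.
Insert 354: h=4, slot 4 occupied → index 5.
Table: [657, 243, ., ., 877, 354, ., ., ., 217, .]
Lookup 897: h=5, probe 5,6 → slot 6 empty, not found.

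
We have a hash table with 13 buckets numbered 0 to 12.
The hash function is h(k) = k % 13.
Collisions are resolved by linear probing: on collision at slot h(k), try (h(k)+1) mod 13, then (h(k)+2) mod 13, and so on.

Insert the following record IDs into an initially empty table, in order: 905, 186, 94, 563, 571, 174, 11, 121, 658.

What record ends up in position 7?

905: h=8 → slot 8
186: h=4 → slot 4
94: h=3 → slot 3
563: h=4, probe 4,5 → slot 5
571: h=12 → slot 12
174: h=5, probe 5,6 → slot 6
11: h=11 → slot 11
121: h=4, probe 4,5,6,7 → slot 7
658: h=8, probe 8,9 → slot 9
Table: [_, _, _, 94, 186, 563, 174, 121, 905, 658, _, 11, 571]

121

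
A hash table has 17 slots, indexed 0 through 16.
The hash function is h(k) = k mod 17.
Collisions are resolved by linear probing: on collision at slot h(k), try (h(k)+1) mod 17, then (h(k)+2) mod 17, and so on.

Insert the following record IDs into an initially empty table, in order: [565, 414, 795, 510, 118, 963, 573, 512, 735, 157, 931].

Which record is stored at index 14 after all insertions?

931

Insert 565: h=4, slot 4 empty => index 4.
Insert 414: h=6, slot 6 empty => index 6.
Insert 795: h=13, slot 13 empty => index 13.
Insert 510: h=0, slot 0 empty => index 0.
Insert 118: h=16, slot 16 empty => index 16.
Insert 963: h=11, slot 11 empty => index 11.
Insert 573: h=12, slot 12 empty => index 12.
Insert 512: h=2, slot 2 empty => index 2.
Insert 735: h=4, slot 4 occupied => index 5.
Insert 157: h=4, slots 4,5,6 occupied => index 7.
Insert 931: h=13, slot 13 occupied => index 14.
Table: [510, _, 512, _, 565, 735, 414, 157, _, _, _, 963, 573, 795, 931, _, 118]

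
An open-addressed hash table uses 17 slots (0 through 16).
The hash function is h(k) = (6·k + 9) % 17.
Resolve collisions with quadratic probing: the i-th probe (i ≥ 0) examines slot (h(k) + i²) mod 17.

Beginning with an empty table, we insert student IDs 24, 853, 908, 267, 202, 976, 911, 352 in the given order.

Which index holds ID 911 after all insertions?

2

Insert 24: h=0, slot 0 empty → index 0.
Insert 853: h=10, slot 10 empty → index 10.
Insert 908: h=0, slot 0 occupied → index 1.
Insert 267: h=13, slot 13 empty → index 13.
Insert 202: h=14, slot 14 empty → index 14.
Insert 976: h=0, slots 0,1 occupied → index 4.
Insert 911: h=1, slot 1 occupied → index 2.
Insert 352: h=13, slots 13,14,0 occupied → index 5.
Table: [24, 908, 911, ., 976, 352, ., ., ., ., 853, ., ., 267, 202, ., .]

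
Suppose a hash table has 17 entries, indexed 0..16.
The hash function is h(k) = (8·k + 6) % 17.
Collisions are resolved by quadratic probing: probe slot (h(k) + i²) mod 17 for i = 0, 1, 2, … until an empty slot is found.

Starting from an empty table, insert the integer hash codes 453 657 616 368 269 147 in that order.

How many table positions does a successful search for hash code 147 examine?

Insert 453: h=9, slot 9 empty => index 9.
Insert 657: h=9, slot 9 occupied => index 10.
Insert 616: h=4, slot 4 empty => index 4.
Insert 368: h=9, slots 9,10 occupied => index 13.
Insert 269: h=16, slot 16 empty => index 16.
Insert 147: h=9, slots 9,10,13 occupied => index 1.
Table: [∅, 147, ∅, ∅, 616, ∅, ∅, ∅, ∅, 453, 657, ∅, ∅, 368, ∅, ∅, 269]
Lookup 147: h=9, probe 9,10,13,1 → found at 1.

4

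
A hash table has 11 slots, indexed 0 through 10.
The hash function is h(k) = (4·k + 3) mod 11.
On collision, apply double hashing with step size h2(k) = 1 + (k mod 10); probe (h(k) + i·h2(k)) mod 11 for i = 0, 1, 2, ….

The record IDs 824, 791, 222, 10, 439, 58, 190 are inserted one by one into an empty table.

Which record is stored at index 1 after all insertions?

Insert 824: h=10, slot 10 empty => index 10.
Insert 791: h=10, h2=2, slot 10 occupied => index 1.
Insert 222: h=0, slot 0 empty => index 0.
Insert 10: h=10, h2=1, slots 10,0,1 occupied => index 2.
Insert 439: h=10, h2=10, slot 10 occupied => index 9.
Insert 58: h=4, slot 4 empty => index 4.
Insert 190: h=4, h2=1, slot 4 occupied => index 5.
Table: [222, 791, 10, _, 58, 190, _, _, _, 439, 824]

791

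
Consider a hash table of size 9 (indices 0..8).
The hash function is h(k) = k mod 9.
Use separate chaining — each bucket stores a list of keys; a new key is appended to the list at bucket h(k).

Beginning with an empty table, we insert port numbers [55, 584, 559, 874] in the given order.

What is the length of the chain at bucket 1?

55 → bucket 1
584 → bucket 8
559 → bucket 1 (collision)
874 → bucket 1 (collision)
Final buckets:
0: —
1: 55 -> 559 -> 874
2: —
3: —
4: —
5: —
6: —
7: —
8: 584

3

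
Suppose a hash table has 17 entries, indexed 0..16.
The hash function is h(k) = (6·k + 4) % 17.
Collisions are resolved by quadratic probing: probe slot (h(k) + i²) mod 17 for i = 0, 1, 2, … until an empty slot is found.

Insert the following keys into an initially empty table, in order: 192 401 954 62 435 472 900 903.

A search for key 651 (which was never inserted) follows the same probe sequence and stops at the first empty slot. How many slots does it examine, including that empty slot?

192 hashes to 0; slot 0 is free → place at 0.
401 hashes to 13; slot 13 is free → place at 13.
954 hashes to 16; slot 16 is free → place at 16.
62 hashes to 2; slot 2 is free → place at 2.
435 hashes to 13; 13 taken → place at 14.
472 hashes to 14; 14 taken → place at 15.
900 hashes to 15; 15,16,2 taken → place at 7.
903 hashes to 16; 16,0 taken → place at 3.
Table: [192, ., 62, 903, ., ., ., 900, ., ., ., ., ., 401, 435, 472, 954]
Lookup 651: h=0, probe 0,1 → slot 1 empty, not found.

2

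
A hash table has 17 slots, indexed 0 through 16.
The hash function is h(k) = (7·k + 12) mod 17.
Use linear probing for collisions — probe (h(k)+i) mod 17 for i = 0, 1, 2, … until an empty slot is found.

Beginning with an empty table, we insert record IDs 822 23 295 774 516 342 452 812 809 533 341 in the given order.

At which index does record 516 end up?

Insert 822: h=3, slot 3 empty → index 3.
Insert 23: h=3, slot 3 occupied → index 4.
Insert 295: h=3, slots 3,4 occupied → index 5.
Insert 774: h=7, slot 7 empty → index 7.
Insert 516: h=3, slots 3,4,5 occupied → index 6.
Insert 342: h=9, slot 9 empty → index 9.
Insert 452: h=14, slot 14 empty → index 14.
Insert 812: h=1, slot 1 empty → index 1.
Insert 809: h=14, slot 14 occupied → index 15.
Insert 533: h=3, slots 3,4,5,6,7 occupied → index 8.
Insert 341: h=2, slot 2 empty → index 2.
Table: [., 812, 341, 822, 23, 295, 516, 774, 533, 342, ., ., ., ., 452, 809, .]

6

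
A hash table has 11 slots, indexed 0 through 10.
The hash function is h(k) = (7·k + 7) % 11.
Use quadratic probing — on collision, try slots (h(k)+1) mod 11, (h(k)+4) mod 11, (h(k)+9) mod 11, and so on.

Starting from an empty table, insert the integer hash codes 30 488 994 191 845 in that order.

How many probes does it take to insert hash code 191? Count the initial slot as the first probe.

30 hashes to 8; slot 8 is free → place at 8.
488 hashes to 2; slot 2 is free → place at 2.
994 hashes to 2; 2 taken → place at 3.
191 hashes to 2; 2,3 taken → place at 6.
845 hashes to 4; slot 4 is free → place at 4.
Table: [_, _, 488, 994, 845, _, 191, _, 30, _, _]

3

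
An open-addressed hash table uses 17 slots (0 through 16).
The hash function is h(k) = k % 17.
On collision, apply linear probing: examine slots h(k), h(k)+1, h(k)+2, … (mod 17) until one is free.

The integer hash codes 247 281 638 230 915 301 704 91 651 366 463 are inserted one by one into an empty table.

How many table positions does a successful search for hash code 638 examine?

247: h=9 -> slot 9
281: h=9, probe 9,10 -> slot 10
638: h=9, probe 9,10,11 -> slot 11
230: h=9, probe 9,10,11,12 -> slot 12
915: h=14 -> slot 14
301: h=12, probe 12,13 -> slot 13
704: h=7 -> slot 7
91: h=6 -> slot 6
651: h=5 -> slot 5
366: h=9, probe 9,10,11,12,13,14,15 -> slot 15
463: h=4 -> slot 4
Table: [., ., ., ., 463, 651, 91, 704, ., 247, 281, 638, 230, 301, 915, 366, .]
Lookup 638: h=9, probe 9,10,11 → found at 11.

3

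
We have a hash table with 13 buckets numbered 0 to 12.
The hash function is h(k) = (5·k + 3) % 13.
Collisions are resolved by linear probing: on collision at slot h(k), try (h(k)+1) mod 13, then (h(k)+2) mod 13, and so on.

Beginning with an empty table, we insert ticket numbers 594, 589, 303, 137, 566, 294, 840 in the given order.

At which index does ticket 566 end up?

0

594 hashes to 9; slot 9 is free → place at 9.
589 hashes to 10; slot 10 is free → place at 10.
303 hashes to 10; 10 taken → place at 11.
137 hashes to 12; slot 12 is free → place at 12.
566 hashes to 12; 12 taken → place at 0.
294 hashes to 4; slot 4 is free → place at 4.
840 hashes to 4; 4 taken → place at 5.
Table: [566, ∅, ∅, ∅, 294, 840, ∅, ∅, ∅, 594, 589, 303, 137]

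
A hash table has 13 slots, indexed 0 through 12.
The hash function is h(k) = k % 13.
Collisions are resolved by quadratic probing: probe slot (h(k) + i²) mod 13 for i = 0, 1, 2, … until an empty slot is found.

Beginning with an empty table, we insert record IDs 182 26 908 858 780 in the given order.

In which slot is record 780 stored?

9

Insert 182: h=0, slot 0 empty → index 0.
Insert 26: h=0, slot 0 occupied → index 1.
Insert 908: h=11, slot 11 empty → index 11.
Insert 858: h=0, slots 0,1 occupied → index 4.
Insert 780: h=0, slots 0,1,4 occupied → index 9.
Table: [182, 26, —, —, 858, —, —, —, —, 780, —, 908, —]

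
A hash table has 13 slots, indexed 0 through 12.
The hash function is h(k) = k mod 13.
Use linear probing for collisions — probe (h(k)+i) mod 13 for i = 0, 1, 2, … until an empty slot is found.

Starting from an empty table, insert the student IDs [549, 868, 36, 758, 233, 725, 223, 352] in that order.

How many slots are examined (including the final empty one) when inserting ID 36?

549 hashes to 3; slot 3 is free -> place at 3.
868 hashes to 10; slot 10 is free -> place at 10.
36 hashes to 10; 10 taken -> place at 11.
758 hashes to 4; slot 4 is free -> place at 4.
233 hashes to 12; slot 12 is free -> place at 12.
725 hashes to 10; 10,11,12 taken -> place at 0.
223 hashes to 2; slot 2 is free -> place at 2.
352 hashes to 1; slot 1 is free -> place at 1.
Table: [725, 352, 223, 549, 758, ∅, ∅, ∅, ∅, ∅, 868, 36, 233]

2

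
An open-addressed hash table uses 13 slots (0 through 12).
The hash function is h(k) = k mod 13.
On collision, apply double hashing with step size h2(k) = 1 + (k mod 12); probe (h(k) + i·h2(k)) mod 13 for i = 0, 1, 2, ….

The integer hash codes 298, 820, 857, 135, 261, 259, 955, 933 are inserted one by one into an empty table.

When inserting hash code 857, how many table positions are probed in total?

2

298: h=12 -> slot 12
820: h=1 -> slot 1
857: h=12, h2=6, probe 12,5 -> slot 5
135: h=5, h2=4, probe 5,9 -> slot 9
261: h=1, h2=10, probe 1,11 -> slot 11
259: h=12, h2=8, probe 12,7 -> slot 7
955: h=6 -> slot 6
933: h=10 -> slot 10
Table: [-, 820, -, -, -, 857, 955, 259, -, 135, 933, 261, 298]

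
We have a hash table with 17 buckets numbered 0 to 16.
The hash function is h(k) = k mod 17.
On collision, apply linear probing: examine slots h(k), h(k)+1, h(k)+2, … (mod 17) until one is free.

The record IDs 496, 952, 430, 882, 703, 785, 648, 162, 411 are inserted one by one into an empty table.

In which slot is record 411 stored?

7

Insert 496: h=3, slot 3 empty → index 3.
Insert 952: h=0, slot 0 empty → index 0.
Insert 430: h=5, slot 5 empty → index 5.
Insert 882: h=15, slot 15 empty → index 15.
Insert 703: h=6, slot 6 empty → index 6.
Insert 785: h=3, slot 3 occupied → index 4.
Insert 648: h=2, slot 2 empty → index 2.
Insert 162: h=9, slot 9 empty → index 9.
Insert 411: h=3, slots 3,4,5,6 occupied → index 7.
Table: [952, —, 648, 496, 785, 430, 703, 411, —, 162, —, —, —, —, —, 882, —]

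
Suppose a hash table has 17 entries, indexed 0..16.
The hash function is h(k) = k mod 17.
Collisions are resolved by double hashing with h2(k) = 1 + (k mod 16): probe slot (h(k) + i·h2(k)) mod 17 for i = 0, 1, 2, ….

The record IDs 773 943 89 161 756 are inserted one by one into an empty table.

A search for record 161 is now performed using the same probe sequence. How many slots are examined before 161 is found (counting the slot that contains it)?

2

773 hashes to 8; slot 8 is free -> place at 8.
943 hashes to 8, h2=16; 8 taken -> place at 7.
89 hashes to 4; slot 4 is free -> place at 4.
161 hashes to 8, h2=2; 8 taken -> place at 10.
756 hashes to 8, h2=5; 8 taken -> place at 13.
Table: [∅, ∅, ∅, ∅, 89, ∅, ∅, 943, 773, ∅, 161, ∅, ∅, 756, ∅, ∅, ∅]
Lookup 161: h=8, h2=2, probe 8,10 → found at 10.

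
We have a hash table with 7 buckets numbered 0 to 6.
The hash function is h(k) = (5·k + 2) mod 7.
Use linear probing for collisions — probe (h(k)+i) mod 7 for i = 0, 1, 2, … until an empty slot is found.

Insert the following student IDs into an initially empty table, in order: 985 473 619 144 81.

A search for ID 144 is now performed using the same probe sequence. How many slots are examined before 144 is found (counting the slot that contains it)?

2

985 hashes to 6; slot 6 is free -> place at 6.
473 hashes to 1; slot 1 is free -> place at 1.
619 hashes to 3; slot 3 is free -> place at 3.
144 hashes to 1; 1 taken -> place at 2.
81 hashes to 1; 1,2,3 taken -> place at 4.
Table: [—, 473, 144, 619, 81, —, 985]
Lookup 144: h=1, probe 1,2 → found at 2.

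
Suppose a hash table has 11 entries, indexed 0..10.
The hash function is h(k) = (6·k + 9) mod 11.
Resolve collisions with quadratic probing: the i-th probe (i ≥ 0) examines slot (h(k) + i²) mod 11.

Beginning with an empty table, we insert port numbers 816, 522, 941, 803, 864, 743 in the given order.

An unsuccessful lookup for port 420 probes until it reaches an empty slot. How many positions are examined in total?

2

816: h=10 => slot 10
522: h=6 => slot 6
941: h=1 => slot 1
803: h=9 => slot 9
864: h=1, probe 1,2 => slot 2
743: h=1, probe 1,2,5 => slot 5
Table: [-, 941, 864, -, -, 743, 522, -, -, 803, 816]
Lookup 420: h=10, probe 10,0 → slot 0 empty, not found.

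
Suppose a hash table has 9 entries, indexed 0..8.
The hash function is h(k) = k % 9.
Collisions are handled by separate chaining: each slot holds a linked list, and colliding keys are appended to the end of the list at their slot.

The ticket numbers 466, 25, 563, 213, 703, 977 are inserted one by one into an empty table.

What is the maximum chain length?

Insert 466: h=7, bucket 7 empty → new chain.
Insert 25: h=7, bucket 7 nonempty → append to chain.
Insert 563: h=5, bucket 5 empty → new chain.
Insert 213: h=6, bucket 6 empty → new chain.
Insert 703: h=1, bucket 1 empty → new chain.
Insert 977: h=5, bucket 5 nonempty → append to chain.
Final buckets:
0: _
1: 703
2: _
3: _
4: _
5: 563 -> 977
6: 213
7: 466 -> 25
8: _

2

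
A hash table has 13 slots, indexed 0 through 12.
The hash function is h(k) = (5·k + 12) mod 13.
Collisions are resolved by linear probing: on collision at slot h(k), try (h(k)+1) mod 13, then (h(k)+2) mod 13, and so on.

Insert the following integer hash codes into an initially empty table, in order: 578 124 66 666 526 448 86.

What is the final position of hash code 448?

6

578 hashes to 3; slot 3 is free -> place at 3.
124 hashes to 8; slot 8 is free -> place at 8.
66 hashes to 4; slot 4 is free -> place at 4.
666 hashes to 1; slot 1 is free -> place at 1.
526 hashes to 3; 3,4 taken -> place at 5.
448 hashes to 3; 3,4,5 taken -> place at 6.
86 hashes to 0; slot 0 is free -> place at 0.
Table: [86, 666, -, 578, 66, 526, 448, -, 124, -, -, -, -]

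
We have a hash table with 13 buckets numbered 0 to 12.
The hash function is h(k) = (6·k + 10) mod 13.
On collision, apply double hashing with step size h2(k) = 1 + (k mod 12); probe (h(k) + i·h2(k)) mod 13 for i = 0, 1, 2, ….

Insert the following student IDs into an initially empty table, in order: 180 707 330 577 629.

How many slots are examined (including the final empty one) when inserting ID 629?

Insert 180: h=11, slot 11 empty => index 11.
Insert 707: h=1, slot 1 empty => index 1.
Insert 330: h=1, h2=7, slot 1 occupied => index 8.
Insert 577: h=1, h2=2, slot 1 occupied => index 3.
Insert 629: h=1, h2=6, slot 1 occupied => index 7.
Table: [-, 707, -, 577, -, -, -, 629, 330, -, -, 180, -]

2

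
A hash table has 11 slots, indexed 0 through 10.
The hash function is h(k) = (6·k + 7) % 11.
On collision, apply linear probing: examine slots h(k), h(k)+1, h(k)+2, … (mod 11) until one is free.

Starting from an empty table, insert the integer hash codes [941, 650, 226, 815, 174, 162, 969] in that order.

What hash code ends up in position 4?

969

Insert 941: h=10, slot 10 empty → index 10.
Insert 650: h=2, slot 2 empty → index 2.
Insert 226: h=10, slot 10 occupied → index 0.
Insert 815: h=2, slot 2 occupied → index 3.
Insert 174: h=6, slot 6 empty → index 6.
Insert 162: h=0, slot 0 occupied → index 1.
Insert 969: h=2, slots 2,3 occupied → index 4.
Table: [226, 162, 650, 815, 969, _, 174, _, _, _, 941]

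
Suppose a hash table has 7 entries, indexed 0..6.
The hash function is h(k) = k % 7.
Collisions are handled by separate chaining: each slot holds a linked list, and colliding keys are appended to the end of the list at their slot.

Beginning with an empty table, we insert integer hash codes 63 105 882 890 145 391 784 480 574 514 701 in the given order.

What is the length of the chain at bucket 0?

Insert 63: h=0, bucket 0 empty → new chain.
Insert 105: h=0, bucket 0 nonempty → append to chain.
Insert 882: h=0, bucket 0 nonempty → append to chain.
Insert 890: h=1, bucket 1 empty → new chain.
Insert 145: h=5, bucket 5 empty → new chain.
Insert 391: h=6, bucket 6 empty → new chain.
Insert 784: h=0, bucket 0 nonempty → append to chain.
Insert 480: h=4, bucket 4 empty → new chain.
Insert 574: h=0, bucket 0 nonempty → append to chain.
Insert 514: h=3, bucket 3 empty → new chain.
Insert 701: h=1, bucket 1 nonempty → append to chain.
Final buckets:
0: 63 -> 105 -> 882 -> 784 -> 574
1: 890 -> 701
2: -
3: 514
4: 480
5: 145
6: 391

5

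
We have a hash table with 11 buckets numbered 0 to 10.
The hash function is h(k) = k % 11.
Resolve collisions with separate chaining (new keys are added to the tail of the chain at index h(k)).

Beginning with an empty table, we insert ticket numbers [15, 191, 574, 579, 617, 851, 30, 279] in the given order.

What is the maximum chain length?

4

Insert 15: h=4, bucket 4 empty -> new chain.
Insert 191: h=4, bucket 4 nonempty -> append to chain.
Insert 574: h=2, bucket 2 empty -> new chain.
Insert 579: h=7, bucket 7 empty -> new chain.
Insert 617: h=1, bucket 1 empty -> new chain.
Insert 851: h=4, bucket 4 nonempty -> append to chain.
Insert 30: h=8, bucket 8 empty -> new chain.
Insert 279: h=4, bucket 4 nonempty -> append to chain.
Final buckets:
0: .
1: 617
2: 574
3: .
4: 15 -> 191 -> 851 -> 279
5: .
6: .
7: 579
8: 30
9: .
10: .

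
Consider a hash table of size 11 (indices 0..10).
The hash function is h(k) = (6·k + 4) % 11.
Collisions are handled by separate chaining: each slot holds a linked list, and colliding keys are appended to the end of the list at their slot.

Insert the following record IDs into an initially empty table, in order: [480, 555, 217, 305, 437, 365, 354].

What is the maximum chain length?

Insert 480: h=2, bucket 2 empty -> new chain.
Insert 555: h=1, bucket 1 empty -> new chain.
Insert 217: h=8, bucket 8 empty -> new chain.
Insert 305: h=8, bucket 8 nonempty -> append to chain.
Insert 437: h=8, bucket 8 nonempty -> append to chain.
Insert 365: h=5, bucket 5 empty -> new chain.
Insert 354: h=5, bucket 5 nonempty -> append to chain.
Final buckets:
0: —
1: 555
2: 480
3: —
4: —
5: 365 -> 354
6: —
7: —
8: 217 -> 305 -> 437
9: —
10: —

3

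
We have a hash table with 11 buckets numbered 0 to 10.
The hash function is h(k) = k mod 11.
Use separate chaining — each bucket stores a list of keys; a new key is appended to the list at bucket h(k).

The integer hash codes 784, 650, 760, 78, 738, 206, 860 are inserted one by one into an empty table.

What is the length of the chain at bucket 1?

4

784 -> bucket 3
650 -> bucket 1
760 -> bucket 1 (collision)
78 -> bucket 1 (collision)
738 -> bucket 1 (collision)
206 -> bucket 8
860 -> bucket 2
Final buckets:
0: —
1: 650 -> 760 -> 78 -> 738
2: 860
3: 784
4: —
5: —
6: —
7: —
8: 206
9: —
10: —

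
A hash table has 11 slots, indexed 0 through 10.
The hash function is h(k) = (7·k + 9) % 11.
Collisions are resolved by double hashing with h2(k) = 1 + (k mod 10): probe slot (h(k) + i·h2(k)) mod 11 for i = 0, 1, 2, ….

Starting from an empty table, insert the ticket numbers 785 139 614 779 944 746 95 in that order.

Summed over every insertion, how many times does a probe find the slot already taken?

785 hashes to 4; slot 4 is free → place at 4.
139 hashes to 3; slot 3 is free → place at 3.
614 hashes to 6; slot 6 is free → place at 6.
779 hashes to 6, h2=10; 6 taken → place at 5.
944 hashes to 6, h2=5; 6 taken → place at 0.
746 hashes to 6, h2=7; 6 taken → place at 2.
95 hashes to 3, h2=6; 3 taken → place at 9.
Table: [944, ∅, 746, 139, 785, 779, 614, ∅, ∅, 95, ∅]

4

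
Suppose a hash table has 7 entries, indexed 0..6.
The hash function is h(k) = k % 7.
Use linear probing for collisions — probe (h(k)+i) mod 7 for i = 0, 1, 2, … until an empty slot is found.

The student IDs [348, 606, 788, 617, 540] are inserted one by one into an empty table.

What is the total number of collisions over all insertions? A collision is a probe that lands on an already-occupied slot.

348: h=5 -> slot 5
606: h=4 -> slot 4
788: h=4, probe 4,5,6 -> slot 6
617: h=1 -> slot 1
540: h=1, probe 1,2 -> slot 2
Table: [_, 617, 540, _, 606, 348, 788]

3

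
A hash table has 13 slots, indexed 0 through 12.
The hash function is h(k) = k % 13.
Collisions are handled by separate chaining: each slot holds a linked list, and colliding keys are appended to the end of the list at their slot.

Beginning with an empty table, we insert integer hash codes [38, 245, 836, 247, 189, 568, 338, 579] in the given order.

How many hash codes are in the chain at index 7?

38 -> bucket 12
245 -> bucket 11
836 -> bucket 4
247 -> bucket 0
189 -> bucket 7
568 -> bucket 9
338 -> bucket 0 (collision)
579 -> bucket 7 (collision)
Final buckets:
0: 247 -> 338
1: -
2: -
3: -
4: 836
5: -
6: -
7: 189 -> 579
8: -
9: 568
10: -
11: 245
12: 38

2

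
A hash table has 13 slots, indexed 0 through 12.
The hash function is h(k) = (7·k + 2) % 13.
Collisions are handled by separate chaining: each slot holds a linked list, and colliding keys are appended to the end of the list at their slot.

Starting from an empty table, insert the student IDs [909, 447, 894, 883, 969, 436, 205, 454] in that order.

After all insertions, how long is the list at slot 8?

3

909 -> bucket 8
447 -> bucket 11
894 -> bucket 7
883 -> bucket 8 (collision)
969 -> bucket 12
436 -> bucket 12 (collision)
205 -> bucket 7 (collision)
454 -> bucket 8 (collision)
Final buckets:
0: —
1: —
2: —
3: —
4: —
5: —
6: —
7: 894 -> 205
8: 909 -> 883 -> 454
9: —
10: —
11: 447
12: 969 -> 436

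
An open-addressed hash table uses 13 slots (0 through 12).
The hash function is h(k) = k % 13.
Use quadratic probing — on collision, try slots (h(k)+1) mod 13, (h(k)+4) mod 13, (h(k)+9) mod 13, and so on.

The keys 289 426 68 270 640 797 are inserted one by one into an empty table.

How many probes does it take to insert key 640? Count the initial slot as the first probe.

289: h=3 -> slot 3
426: h=10 -> slot 10
68: h=3, probe 3,4 -> slot 4
270: h=10, probe 10,11 -> slot 11
640: h=3, probe 3,4,7 -> slot 7
797: h=4, probe 4,5 -> slot 5
Table: [-, -, -, 289, 68, 797, -, 640, -, -, 426, 270, -]

3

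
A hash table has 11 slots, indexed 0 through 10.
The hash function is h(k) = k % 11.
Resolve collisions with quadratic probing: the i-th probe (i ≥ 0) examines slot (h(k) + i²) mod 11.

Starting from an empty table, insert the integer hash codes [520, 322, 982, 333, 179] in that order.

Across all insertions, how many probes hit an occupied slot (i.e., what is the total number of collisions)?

520: h=3 => slot 3
322: h=3, probe 3,4 => slot 4
982: h=3, probe 3,4,7 => slot 7
333: h=3, probe 3,4,7,1 => slot 1
179: h=3, probe 3,4,7,1,8 => slot 8
Table: [_, 333, _, 520, 322, _, _, 982, 179, _, _]

10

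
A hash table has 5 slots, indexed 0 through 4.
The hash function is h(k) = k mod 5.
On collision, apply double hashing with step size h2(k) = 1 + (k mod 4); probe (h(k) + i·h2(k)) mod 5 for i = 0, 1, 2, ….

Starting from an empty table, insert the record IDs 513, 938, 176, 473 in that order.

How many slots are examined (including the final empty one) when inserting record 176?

2

513: h=3 => slot 3
938: h=3, h2=3, probe 3,1 => slot 1
176: h=1, h2=1, probe 1,2 => slot 2
473: h=3, h2=2, probe 3,0 => slot 0
Table: [473, 938, 176, 513, .]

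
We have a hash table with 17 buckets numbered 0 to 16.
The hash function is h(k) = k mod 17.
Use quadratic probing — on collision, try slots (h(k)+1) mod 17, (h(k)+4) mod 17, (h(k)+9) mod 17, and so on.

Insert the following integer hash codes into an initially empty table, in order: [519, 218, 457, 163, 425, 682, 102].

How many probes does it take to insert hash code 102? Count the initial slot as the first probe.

2

519: h=9 → slot 9
218: h=14 → slot 14
457: h=15 → slot 15
163: h=10 → slot 10
425: h=0 → slot 0
682: h=2 → slot 2
102: h=0, probe 0,1 → slot 1
Table: [425, 102, 682, _, _, _, _, _, _, 519, 163, _, _, _, 218, 457, _]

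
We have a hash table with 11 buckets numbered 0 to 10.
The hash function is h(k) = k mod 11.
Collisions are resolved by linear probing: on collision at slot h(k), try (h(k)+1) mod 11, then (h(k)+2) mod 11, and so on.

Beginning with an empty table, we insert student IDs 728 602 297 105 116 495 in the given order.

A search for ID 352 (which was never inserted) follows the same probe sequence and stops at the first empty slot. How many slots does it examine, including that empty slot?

728: h=2 -> slot 2
602: h=8 -> slot 8
297: h=0 -> slot 0
105: h=6 -> slot 6
116: h=6, probe 6,7 -> slot 7
495: h=0, probe 0,1 -> slot 1
Table: [297, 495, 728, _, _, _, 105, 116, 602, _, _]
Lookup 352: h=0, probe 0,1,2,3 → slot 3 empty, not found.

4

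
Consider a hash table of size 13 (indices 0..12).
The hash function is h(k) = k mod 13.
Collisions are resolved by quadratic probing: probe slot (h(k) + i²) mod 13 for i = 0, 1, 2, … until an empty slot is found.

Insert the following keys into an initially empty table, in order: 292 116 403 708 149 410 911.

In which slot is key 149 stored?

10

Insert 292: h=6, slot 6 empty -> index 6.
Insert 116: h=12, slot 12 empty -> index 12.
Insert 403: h=0, slot 0 empty -> index 0.
Insert 708: h=6, slot 6 occupied -> index 7.
Insert 149: h=6, slots 6,7 occupied -> index 10.
Insert 410: h=7, slot 7 occupied -> index 8.
Insert 911: h=1, slot 1 empty -> index 1.
Table: [403, 911, —, —, —, —, 292, 708, 410, —, 149, —, 116]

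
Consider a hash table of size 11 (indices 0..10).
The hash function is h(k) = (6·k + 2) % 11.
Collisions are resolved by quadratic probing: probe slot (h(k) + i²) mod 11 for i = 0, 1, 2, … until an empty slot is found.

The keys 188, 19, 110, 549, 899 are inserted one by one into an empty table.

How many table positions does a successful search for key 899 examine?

188: h=8 -> slot 8
19: h=6 -> slot 6
110: h=2 -> slot 2
549: h=7 -> slot 7
899: h=6, probe 6,7,10 -> slot 10
Table: [-, -, 110, -, -, -, 19, 549, 188, -, 899]
Lookup 899: h=6, probe 6,7,10 → found at 10.

3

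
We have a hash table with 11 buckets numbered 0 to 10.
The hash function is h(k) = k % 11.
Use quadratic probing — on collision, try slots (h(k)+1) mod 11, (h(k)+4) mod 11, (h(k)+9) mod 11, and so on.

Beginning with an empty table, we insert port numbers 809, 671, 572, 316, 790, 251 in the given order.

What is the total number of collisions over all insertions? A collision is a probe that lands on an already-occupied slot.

809 hashes to 6; slot 6 is free → place at 6.
671 hashes to 0; slot 0 is free → place at 0.
572 hashes to 0; 0 taken → place at 1.
316 hashes to 8; slot 8 is free → place at 8.
790 hashes to 9; slot 9 is free → place at 9.
251 hashes to 9; 9 taken → place at 10.
Table: [671, 572, -, -, -, -, 809, -, 316, 790, 251]

2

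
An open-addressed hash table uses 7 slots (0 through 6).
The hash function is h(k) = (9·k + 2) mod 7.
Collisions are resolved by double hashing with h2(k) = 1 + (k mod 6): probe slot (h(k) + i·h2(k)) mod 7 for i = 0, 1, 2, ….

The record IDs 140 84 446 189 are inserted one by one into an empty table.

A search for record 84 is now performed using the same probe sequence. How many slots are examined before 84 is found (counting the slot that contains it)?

140: h=2 => slot 2
84: h=2, h2=1, probe 2,3 => slot 3
446: h=5 => slot 5
189: h=2, h2=4, probe 2,6 => slot 6
Table: [., ., 140, 84, ., 446, 189]
Lookup 84: h=2, h2=1, probe 2,3 → found at 3.

2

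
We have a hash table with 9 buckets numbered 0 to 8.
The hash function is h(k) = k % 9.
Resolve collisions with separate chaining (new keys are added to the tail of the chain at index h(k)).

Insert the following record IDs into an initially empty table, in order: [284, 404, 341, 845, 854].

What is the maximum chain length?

284 -> bucket 5
404 -> bucket 8
341 -> bucket 8 (collision)
845 -> bucket 8 (collision)
854 -> bucket 8 (collision)
Final buckets:
0: -
1: -
2: -
3: -
4: -
5: 284
6: -
7: -
8: 404 -> 341 -> 845 -> 854

4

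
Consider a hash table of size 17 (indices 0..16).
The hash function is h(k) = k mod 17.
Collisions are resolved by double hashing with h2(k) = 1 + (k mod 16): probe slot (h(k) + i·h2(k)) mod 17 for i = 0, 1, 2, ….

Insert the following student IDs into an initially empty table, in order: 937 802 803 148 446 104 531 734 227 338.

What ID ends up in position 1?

734

937 hashes to 2; slot 2 is free => place at 2.
802 hashes to 3; slot 3 is free => place at 3.
803 hashes to 4; slot 4 is free => place at 4.
148 hashes to 12; slot 12 is free => place at 12.
446 hashes to 4, h2=15; 4,2 taken => place at 0.
104 hashes to 2, h2=9; 2 taken => place at 11.
531 hashes to 4, h2=4; 4 taken => place at 8.
734 hashes to 3, h2=15; 3 taken => place at 1.
227 hashes to 6; slot 6 is free => place at 6.
338 hashes to 15; slot 15 is free => place at 15.
Table: [446, 734, 937, 802, 803, —, 227, —, 531, —, —, 104, 148, —, —, 338, —]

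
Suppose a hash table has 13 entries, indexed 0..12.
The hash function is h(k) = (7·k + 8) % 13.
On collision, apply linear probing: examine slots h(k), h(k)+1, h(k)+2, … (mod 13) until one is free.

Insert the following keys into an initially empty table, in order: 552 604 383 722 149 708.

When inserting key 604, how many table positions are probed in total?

552: h=11 => slot 11
604: h=11, probe 11,12 => slot 12
383: h=11, probe 11,12,0 => slot 0
722: h=5 => slot 5
149: h=11, probe 11,12,0,1 => slot 1
708: h=11, probe 11,12,0,1,2 => slot 2
Table: [383, 149, 708, —, —, 722, —, —, —, —, —, 552, 604]

2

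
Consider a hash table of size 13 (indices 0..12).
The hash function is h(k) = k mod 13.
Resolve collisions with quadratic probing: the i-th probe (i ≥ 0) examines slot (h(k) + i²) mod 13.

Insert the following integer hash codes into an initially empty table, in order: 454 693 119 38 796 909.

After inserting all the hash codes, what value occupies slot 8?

909

Insert 454: h=12, slot 12 empty → index 12.
Insert 693: h=4, slot 4 empty → index 4.
Insert 119: h=2, slot 2 empty → index 2.
Insert 38: h=12, slot 12 occupied → index 0.
Insert 796: h=3, slot 3 empty → index 3.
Insert 909: h=12, slots 12,0,3 occupied → index 8.
Table: [38, _, 119, 796, 693, _, _, _, 909, _, _, _, 454]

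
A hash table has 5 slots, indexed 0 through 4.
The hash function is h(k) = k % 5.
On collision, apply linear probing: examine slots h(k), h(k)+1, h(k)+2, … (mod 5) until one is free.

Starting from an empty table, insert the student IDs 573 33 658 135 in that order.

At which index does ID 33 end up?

573 hashes to 3; slot 3 is free → place at 3.
33 hashes to 3; 3 taken → place at 4.
658 hashes to 3; 3,4 taken → place at 0.
135 hashes to 0; 0 taken → place at 1.
Table: [658, 135, -, 573, 33]

4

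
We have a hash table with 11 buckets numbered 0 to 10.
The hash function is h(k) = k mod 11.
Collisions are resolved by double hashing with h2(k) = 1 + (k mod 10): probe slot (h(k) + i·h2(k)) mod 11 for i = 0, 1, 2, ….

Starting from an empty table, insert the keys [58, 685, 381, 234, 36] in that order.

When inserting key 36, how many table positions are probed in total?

2

Insert 58: h=3, slot 3 empty -> index 3.
Insert 685: h=3, h2=6, slot 3 occupied -> index 9.
Insert 381: h=7, slot 7 empty -> index 7.
Insert 234: h=3, h2=5, slot 3 occupied -> index 8.
Insert 36: h=3, h2=7, slot 3 occupied -> index 10.
Table: [., ., ., 58, ., ., ., 381, 234, 685, 36]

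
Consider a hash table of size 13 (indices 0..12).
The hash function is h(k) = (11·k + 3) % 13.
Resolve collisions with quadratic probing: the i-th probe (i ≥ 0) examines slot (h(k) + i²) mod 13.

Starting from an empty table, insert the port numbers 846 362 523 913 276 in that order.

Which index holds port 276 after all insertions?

6

846 hashes to 1; slot 1 is free -> place at 1.
362 hashes to 7; slot 7 is free -> place at 7.
523 hashes to 10; slot 10 is free -> place at 10.
913 hashes to 10; 10 taken -> place at 11.
276 hashes to 10; 10,11,1 taken -> place at 6.
Table: [_, 846, _, _, _, _, 276, 362, _, _, 523, 913, _]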